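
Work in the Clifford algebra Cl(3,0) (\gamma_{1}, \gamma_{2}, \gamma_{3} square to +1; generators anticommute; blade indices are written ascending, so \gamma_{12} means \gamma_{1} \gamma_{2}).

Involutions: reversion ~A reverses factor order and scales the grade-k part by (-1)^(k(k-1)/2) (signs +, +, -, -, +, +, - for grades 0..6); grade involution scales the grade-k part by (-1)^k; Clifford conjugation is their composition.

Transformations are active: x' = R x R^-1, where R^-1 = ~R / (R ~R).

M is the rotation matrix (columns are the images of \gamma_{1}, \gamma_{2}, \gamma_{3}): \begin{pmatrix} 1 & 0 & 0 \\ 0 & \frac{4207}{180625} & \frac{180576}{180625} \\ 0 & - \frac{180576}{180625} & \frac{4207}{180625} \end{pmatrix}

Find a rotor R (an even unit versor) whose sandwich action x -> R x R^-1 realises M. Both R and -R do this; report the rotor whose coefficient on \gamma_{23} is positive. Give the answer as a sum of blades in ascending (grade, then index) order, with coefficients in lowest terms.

Method: write R = a + b12*\gamma_{12} + b13*\gamma_{13} + b23*\gamma_{23} with a^2 + b12^2 + b13^2 + b23^2 = 1 (so R^-1 = ~R). Expanding the columns R e_j ~R gives tr M = 4a^2 - 1 and, from the antisymmetric part, M21 - M12 = -4a*b12, M13 - M31 = 4a*b13, M32 - M23 = -4a*b23.
Here tr M = \frac{189039}{180625}, so a^2 = (1 + tr M)/4 = \frac{92416}{180625} and a = ±\frac{304}{425}. Taking a = \frac{304}{425}: M21 - M12 = 0, M13 - M31 = 0, M32 - M23 = -\frac{361152}{180625}, giving b12 = 0, b13 = 0, b23 = \frac{297}{425}, i.e. R = \frac{304}{425} + \frac{297}{425} \gamma_{23}.
Its \gamma_{23} coefficient is already positive.
Answer: \frac{304}{425} + \frac{297}{425} \gamma_{23}. Why the constraint matters: R and -R act identically through the sandwich — M has trace \frac{189039}{180625} either way — so only the sign condition on \gamma_{23} picks one of the two preimages.


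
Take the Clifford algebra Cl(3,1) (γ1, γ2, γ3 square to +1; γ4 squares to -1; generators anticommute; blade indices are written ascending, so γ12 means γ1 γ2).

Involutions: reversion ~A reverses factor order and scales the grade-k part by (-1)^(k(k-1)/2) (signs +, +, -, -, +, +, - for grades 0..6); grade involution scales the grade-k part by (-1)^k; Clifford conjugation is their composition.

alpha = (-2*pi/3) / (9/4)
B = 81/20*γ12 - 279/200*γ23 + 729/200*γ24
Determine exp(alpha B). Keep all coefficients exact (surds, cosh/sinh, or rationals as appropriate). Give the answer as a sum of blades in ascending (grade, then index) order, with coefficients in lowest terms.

B^2 term by term: the squares give (81/20)^2*(γ12)^2 + (-279/200)^2*(γ23)^2 + (729/200)^2*(γ24)^2 = 6561/400*(-1) + 77841/40000*(-1) + 531441/40000*(+1) = -81/16 (each basis 2-blade squares to minus the product of its generators' squares); cross terms between blades sharing an index anticommute and cancel. So B^2 = -81/16.
B^2 = -81/16 — the series telescopes trigonometrically here: l = 9/4, alpha*l = -2*pi/3, so exp(alpha B) = cos(-2*pi/3) + (sin(-2*pi/3)/(9/4))*B = -1/2 + (-2*sqrt(3)/9)*B.
Answer: -1/2 - 9*sqrt(3)/10*γ12 + 31*sqrt(3)/100*γ23 - 81*sqrt(3)/100*γ24


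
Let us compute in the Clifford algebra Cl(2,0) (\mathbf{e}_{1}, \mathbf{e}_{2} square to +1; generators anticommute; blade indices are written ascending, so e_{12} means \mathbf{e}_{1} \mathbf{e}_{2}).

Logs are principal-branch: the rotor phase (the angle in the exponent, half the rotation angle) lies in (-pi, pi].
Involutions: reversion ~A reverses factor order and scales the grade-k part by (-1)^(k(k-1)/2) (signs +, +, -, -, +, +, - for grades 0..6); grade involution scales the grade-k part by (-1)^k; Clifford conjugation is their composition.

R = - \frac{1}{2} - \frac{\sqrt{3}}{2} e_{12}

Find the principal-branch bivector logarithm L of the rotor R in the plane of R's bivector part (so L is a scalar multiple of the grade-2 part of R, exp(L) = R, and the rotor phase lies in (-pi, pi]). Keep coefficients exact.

The scalar part of R is - \frac{1}{2}, and that scalar determines the rotor phase on the principal branch; recovering the unit plane as bivector-part over sine of the phase gives L = phase * plane.
Concretely: cos(phase) = - \frac{1}{2} gives phase = ±\frac{2 \pi}{3}, and since phase/sin(phase) is even the sign is immaterial: L = (phase/sin(phase)) * <R>_2 = (\frac{4 \sqrt{3} \pi}{9}) * <R>_2.
Answer: - \frac{2 \pi}{3} e_{12}


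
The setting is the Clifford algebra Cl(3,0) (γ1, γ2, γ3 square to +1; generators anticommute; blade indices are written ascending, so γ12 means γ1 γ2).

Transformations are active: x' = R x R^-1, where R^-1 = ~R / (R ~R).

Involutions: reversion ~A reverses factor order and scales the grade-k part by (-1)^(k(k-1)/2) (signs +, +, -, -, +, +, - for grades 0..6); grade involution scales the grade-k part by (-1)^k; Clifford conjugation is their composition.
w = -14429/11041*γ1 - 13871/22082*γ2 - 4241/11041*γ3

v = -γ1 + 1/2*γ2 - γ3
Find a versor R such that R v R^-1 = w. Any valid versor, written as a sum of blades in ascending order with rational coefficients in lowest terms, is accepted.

Sketch: the shared square 9/4 makes R = v + w = -25470/11041*γ1 - 1415/11041*γ2 - 15282/11041*γ3 the natural versor; its sandwich fixes that direction, negates (v - w)/2, and sends v to w.
Answer: -25470/11041*γ1 - 1415/11041*γ2 - 15282/11041*γ3


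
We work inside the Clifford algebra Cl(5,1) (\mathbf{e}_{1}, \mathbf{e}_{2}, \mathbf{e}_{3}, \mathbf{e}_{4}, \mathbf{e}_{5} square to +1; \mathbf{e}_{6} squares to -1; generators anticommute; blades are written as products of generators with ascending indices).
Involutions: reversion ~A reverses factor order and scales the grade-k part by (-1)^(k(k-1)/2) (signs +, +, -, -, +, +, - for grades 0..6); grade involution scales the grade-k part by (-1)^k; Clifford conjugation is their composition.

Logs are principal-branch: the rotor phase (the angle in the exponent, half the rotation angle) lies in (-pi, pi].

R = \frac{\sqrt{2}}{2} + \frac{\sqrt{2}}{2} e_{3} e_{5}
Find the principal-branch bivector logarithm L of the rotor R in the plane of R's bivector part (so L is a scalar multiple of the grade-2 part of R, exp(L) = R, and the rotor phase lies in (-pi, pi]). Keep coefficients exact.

The scalar part of R is \frac{\sqrt{2}}{2}, so the principal-branch rotor phase is pinned; divide the bivector part by its sine to get the unit plane — L is the phase times that plane.
Concretely: cos(phase) = \frac{\sqrt{2}}{2} gives phase = ±\frac{\pi}{4}, and since phase/sin(phase) is even the sign is immaterial: L = (phase/sin(phase)) * <R>_2 = (\frac{\sqrt{2} \pi}{4}) * <R>_2.
Answer: \frac{\pi}{4} e_{3} e_{5}


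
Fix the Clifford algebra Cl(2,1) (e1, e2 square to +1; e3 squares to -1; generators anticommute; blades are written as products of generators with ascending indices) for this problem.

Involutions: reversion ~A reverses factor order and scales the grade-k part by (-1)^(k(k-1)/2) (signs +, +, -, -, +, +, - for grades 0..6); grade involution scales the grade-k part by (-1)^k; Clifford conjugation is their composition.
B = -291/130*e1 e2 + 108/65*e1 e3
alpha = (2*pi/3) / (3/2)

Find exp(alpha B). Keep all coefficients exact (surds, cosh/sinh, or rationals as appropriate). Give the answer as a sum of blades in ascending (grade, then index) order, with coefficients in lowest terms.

B^2 term by term: the squares give (-291/130)^2*(e1 e2)^2 + (108/65)^2*(e1 e3)^2 = 84681/16900*(-1) + 11664/4225*(+1) = -9/4 (each basis 2-blade squares to minus the product of its generators' squares); cross terms between blades sharing an index anticommute and cancel. So B^2 = -9/4.
B^2 = -9/4 — a negative square means the series sums to a rotation: l = 3/2, alpha*l = 2*pi/3, so exp(alpha B) = cos(2*pi/3) + (sin(2*pi/3)/(3/2))*B = -1/2 + (sqrt(3)/3)*B.
Answer: -1/2 - 97*sqrt(3)/130*e1 e2 + 36*sqrt(3)/65*e1 e3


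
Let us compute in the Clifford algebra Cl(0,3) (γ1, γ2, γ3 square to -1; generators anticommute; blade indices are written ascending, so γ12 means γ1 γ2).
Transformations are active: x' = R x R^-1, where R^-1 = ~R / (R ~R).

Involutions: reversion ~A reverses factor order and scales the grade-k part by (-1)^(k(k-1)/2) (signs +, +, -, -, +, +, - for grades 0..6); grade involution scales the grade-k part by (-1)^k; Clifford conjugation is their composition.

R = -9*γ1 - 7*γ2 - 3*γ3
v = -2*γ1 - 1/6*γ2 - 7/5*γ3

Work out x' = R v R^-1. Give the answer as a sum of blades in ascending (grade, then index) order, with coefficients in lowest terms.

~R = -9*γ1 - 7*γ2 - 3*γ3, and R ~R = -139, so R^-1 = ~R / (-139).
R v = -701/30 - 25/2*γ12 + 33/5*γ13 + 93/10*γ23
Answer: -713/695*γ1 - 9119/4170*γ2 + 272/695*γ3


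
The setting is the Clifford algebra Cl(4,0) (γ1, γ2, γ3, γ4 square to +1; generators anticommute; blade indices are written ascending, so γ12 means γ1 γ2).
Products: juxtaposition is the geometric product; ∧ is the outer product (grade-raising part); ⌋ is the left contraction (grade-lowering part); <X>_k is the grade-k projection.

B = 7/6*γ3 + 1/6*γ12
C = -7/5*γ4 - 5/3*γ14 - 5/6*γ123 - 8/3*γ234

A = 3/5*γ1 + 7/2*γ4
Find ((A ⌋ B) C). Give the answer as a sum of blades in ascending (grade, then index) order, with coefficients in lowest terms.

step 1: 1/10*γ2
step 2: 1/12*γ13 - 7/50*γ24 - 4/15*γ34 + 1/6*γ124
Answer: 1/12*γ13 - 7/50*γ24 - 4/15*γ34 + 1/6*γ124


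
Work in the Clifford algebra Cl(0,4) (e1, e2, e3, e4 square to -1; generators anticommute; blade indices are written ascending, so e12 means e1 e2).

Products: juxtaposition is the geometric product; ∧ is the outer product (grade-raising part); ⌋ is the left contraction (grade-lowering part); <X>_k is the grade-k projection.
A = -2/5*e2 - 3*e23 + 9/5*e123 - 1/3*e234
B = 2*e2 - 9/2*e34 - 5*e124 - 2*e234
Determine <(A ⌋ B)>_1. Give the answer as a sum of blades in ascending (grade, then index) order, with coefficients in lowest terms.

step 1: 22/15 - 6*e4 + 2*e14 - 4/5*e34
step 2: -6*e4
Answer: -6*e4


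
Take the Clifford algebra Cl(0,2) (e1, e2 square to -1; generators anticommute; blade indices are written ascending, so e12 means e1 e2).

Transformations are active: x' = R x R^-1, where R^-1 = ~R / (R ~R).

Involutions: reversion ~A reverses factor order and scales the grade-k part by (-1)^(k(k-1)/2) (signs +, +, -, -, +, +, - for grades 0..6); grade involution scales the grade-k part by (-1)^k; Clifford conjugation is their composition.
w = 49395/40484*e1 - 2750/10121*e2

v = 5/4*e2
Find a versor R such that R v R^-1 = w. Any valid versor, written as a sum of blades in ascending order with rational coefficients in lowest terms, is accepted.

Take R = v + w = 49395/40484*e1 + 39605/40484*e2. Because q(v) = q(w) = -25/16, conjugation by R sends v exactly to w.
Answer: 49395/40484*e1 + 39605/40484*e2


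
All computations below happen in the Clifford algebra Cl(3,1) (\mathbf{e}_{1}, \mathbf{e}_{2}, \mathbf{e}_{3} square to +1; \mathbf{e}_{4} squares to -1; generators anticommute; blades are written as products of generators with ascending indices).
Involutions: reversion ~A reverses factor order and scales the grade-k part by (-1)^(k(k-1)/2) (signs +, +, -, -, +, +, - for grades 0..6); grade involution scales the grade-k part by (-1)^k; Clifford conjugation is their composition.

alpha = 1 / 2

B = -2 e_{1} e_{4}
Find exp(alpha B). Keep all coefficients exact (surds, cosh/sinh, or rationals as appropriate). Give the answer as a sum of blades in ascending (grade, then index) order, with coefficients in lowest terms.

B^2 = (-2)^2*(e_{1} e_{4})^2 = 4*(+1) = 4 (a basis 2-blade squares to minus the product of its generators' squares).
B^2 = 4 — hyperbolic case — the even/odd split gives cosh and sinh: l = 2, alpha*l = 1, so exp(alpha B) = cosh(1) + (sinh(1)/2)*B = \cosh{\left(1 \right)} + (\frac{\sinh{\left(1 \right)}}{2})*B.
Answer: \cosh{\left(1 \right)} - \sinh{\left(1 \right)} e_{1} e_{4}


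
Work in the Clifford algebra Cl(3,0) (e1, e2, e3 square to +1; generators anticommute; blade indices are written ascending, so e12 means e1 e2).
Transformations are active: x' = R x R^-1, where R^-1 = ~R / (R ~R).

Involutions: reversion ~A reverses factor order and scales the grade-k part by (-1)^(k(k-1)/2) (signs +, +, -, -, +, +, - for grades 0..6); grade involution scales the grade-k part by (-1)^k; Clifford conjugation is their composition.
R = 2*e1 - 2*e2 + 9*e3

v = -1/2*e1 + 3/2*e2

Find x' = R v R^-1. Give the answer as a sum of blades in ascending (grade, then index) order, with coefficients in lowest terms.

~R = 2*e1 - 2*e2 + 9*e3, and R ~R = 89, so R^-1 = ~R / (89).
R v = -4 + 2*e12 + 9/2*e13 - 27/2*e23
Answer: 57/178*e1 - 235/178*e2 - 72/89*e3


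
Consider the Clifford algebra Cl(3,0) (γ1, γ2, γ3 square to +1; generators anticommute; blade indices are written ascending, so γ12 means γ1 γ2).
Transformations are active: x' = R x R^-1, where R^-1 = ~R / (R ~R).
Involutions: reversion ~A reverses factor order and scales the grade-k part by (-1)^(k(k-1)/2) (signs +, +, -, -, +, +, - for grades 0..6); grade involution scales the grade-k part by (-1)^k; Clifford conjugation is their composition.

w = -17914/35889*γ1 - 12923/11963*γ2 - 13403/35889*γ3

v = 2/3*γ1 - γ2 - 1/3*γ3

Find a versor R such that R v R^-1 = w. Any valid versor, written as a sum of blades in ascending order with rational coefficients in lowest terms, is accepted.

Equal squares first: v^2 = w^2 = 14/9. Then v + w = 2004/11963*γ1 - 24886/11963*γ2 - 25366/35889*γ3 is a versor taking v to w, provided it is invertible.
Answer: 2004/11963*γ1 - 24886/11963*γ2 - 25366/35889*γ3


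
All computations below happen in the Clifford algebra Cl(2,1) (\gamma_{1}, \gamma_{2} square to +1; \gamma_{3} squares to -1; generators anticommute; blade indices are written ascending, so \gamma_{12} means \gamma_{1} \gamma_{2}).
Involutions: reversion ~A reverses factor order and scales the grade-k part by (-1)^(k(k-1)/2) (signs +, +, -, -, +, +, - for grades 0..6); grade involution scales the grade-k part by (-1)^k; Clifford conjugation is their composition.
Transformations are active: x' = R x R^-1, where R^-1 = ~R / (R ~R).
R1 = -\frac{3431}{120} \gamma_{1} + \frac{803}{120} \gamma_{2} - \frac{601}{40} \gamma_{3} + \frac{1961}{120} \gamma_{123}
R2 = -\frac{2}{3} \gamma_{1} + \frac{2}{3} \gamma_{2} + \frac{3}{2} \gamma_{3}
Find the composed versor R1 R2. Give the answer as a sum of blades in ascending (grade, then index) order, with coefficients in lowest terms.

Distribute over the terms of R2 (each basis-blade product reordered to ascending indices, repeated generators contracted through their squares):
R1 (-\frac{2}{3} \gamma_{1}) = \frac{3431}{180} + \frac{803}{180} \gamma_{12} - \frac{601}{60} \gamma_{13} - \frac{1961}{180} \gamma_{23}
R1 (\frac{2}{3} \gamma_{2}) = \frac{803}{180} - \frac{3431}{180} \gamma_{12} - \frac{1961}{180} \gamma_{13} + \frac{601}{60} \gamma_{23}
R1 (\frac{3}{2} \gamma_{3}) = \frac{1803}{80} - \frac{1961}{80} \gamma_{12} - \frac{3431}{80} \gamma_{13} + \frac{803}{80} \gamma_{23}
Summing the partial products and collecting blades:
Answer: \frac{33163}{720} - \frac{3129}{80} \gamma_{12} - \frac{9187}{144} \gamma_{13} + \frac{1319}{144} \gamma_{23}


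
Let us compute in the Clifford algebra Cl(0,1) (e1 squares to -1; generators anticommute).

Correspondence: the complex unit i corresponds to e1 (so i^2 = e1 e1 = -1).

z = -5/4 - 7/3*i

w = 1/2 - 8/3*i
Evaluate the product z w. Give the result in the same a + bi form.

In blades: z = -5/4 - 7/3*e1, w = 1/2 - 8/3*e1.
Distribute z over w term by term (generator squares from the signature, products reordered to ascending indices): (-5/4)*w = -5/8 + 10/3*e1; (-7/3*e1)*w = -56/9 - 7/6*e1.
Sum: -493/72 + 13/6*e1; translating back through the correspondence:
Answer: -493/72 + 13/6*i


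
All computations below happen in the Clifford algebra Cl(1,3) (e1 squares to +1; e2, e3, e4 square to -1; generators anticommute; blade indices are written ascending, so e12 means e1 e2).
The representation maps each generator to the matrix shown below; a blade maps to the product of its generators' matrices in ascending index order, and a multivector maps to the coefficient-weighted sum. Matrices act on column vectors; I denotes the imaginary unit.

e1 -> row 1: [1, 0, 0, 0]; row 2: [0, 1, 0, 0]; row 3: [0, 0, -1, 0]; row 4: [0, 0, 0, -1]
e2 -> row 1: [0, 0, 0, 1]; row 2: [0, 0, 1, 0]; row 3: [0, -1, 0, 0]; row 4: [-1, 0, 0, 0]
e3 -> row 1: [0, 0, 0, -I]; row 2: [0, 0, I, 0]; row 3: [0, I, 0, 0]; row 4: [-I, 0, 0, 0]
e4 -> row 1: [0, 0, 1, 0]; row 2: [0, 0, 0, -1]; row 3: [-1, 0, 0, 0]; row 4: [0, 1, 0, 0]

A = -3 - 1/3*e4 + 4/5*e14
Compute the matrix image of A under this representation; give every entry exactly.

Bivector images (products of the table entries): rho(e14) = rho(e1)rho(e4) = row 1: [0, 0, 1, 0]; row 2: [0, 0, 0, -1]; row 3: [1, 0, 0, 0]; row 4: [0, -1, 0, 0].
M = (-3)*1 + (-1/3)*rho(e4) + (4/5)*rho(e14), summed entrywise (1 is the identity matrix):
Answer: row 1: [-3, 0, 7/15, 0]; row 2: [0, -3, 0, -7/15]; row 3: [17/15, 0, -3, 0]; row 4: [0, -17/15, 0, -3]


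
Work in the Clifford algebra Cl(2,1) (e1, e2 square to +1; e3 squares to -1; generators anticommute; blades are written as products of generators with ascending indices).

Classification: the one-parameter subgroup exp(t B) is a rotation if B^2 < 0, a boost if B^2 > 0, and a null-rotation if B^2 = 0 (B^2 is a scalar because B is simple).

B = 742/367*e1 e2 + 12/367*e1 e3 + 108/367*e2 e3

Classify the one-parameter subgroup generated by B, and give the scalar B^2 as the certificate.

B^2 term by term: the squares give (742/367)^2*(e1 e2)^2 + (12/367)^2*(e1 e3)^2 + (108/367)^2*(e2 e3)^2 = 550564/134689*(-1) + 144/134689*(+1) + 11664/134689*(+1) = -4 (each basis 2-blade squares to minus the product of its generators' squares); cross terms between blades sharing an index anticommute and cancel. So B^2 = -4.
Answer: rotation, certificate B^2 = -4. Why this suffices: the scalar -4 survives any versor conjugation, so its sign alone determines the class however B is presented.


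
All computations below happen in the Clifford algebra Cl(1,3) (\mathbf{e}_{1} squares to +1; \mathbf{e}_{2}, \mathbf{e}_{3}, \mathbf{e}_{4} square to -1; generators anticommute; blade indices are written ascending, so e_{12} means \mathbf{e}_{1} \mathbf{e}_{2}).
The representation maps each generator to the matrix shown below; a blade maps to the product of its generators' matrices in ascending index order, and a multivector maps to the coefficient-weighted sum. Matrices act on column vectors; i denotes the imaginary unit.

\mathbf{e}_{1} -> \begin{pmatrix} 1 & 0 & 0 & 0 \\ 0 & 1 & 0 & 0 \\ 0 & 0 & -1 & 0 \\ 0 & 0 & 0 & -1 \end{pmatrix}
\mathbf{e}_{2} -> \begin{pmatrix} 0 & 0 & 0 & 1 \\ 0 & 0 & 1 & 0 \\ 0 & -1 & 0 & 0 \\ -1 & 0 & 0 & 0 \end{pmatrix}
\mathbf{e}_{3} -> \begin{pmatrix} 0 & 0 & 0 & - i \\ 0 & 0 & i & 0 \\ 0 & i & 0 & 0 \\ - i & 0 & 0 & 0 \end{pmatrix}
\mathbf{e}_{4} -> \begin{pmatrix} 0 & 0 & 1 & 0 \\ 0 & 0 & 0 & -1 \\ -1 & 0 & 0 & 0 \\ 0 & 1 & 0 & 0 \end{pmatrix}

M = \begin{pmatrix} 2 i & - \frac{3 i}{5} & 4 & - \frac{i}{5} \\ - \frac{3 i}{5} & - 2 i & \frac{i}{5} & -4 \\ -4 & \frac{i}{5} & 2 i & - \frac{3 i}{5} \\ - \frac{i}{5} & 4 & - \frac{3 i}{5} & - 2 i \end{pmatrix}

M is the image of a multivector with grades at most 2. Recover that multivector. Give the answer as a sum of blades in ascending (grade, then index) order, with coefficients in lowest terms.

Method: the blade images are trace-orthogonal — tr(rho(e_A) rho(e_B)^-1) = 4 if A = B and 0 otherwise — and rho(e_A)^-1 = (e_A)^2 * rho(e_A) with (e_A)^2 = +1 or -1, so the coefficient of e_A in the preimage is (e_A)^2 * tr(M rho(e_A))/4.
Nonzero projections over blades of grade <= 2: e_{3}: (e_{3})^2 = -1, tr(M rho(e_{3})) = - \frac{4}{5}, coefficient \frac{1}{5}; e_{4}: (e_{4})^2 = -1, tr(M rho(e_{4})) = -16, coefficient 4; e_{23}: (e_{23})^2 = -1, tr(M rho(e_{23})) = 8, coefficient -2; e_{34}: (e_{34})^2 = -1, tr(M rho(e_{34})) = - \frac{12}{5}, coefficient \frac{3}{5}. Every other blade of grade <= 2 projects to 0.
Answer: \frac{1}{5} e_{3} + 4 e_{4} - 2 e_{23} + \frac{3}{5} e_{34}


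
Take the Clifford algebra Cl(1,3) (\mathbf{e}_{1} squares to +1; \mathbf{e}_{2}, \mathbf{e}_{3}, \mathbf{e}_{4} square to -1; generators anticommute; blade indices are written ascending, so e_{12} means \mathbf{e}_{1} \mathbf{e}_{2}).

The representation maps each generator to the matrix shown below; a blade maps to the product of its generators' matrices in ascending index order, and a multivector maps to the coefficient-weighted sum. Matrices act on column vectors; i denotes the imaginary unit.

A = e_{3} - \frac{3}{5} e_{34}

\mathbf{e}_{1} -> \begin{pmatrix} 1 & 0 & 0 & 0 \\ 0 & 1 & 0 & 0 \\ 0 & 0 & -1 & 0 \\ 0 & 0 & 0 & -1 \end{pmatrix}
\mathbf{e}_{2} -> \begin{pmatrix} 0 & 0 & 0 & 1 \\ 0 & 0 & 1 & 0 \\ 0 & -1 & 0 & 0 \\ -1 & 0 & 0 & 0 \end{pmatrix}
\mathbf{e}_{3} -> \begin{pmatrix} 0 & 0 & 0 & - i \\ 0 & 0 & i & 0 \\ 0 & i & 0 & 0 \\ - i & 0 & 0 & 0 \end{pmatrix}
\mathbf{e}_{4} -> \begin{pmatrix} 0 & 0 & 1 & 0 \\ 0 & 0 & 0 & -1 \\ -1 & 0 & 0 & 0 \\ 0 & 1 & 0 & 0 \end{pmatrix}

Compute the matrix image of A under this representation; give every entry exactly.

Bivector images (products of the table entries): rho(e_{34}) = rho(\mathbf{e}_{3})rho(\mathbf{e}_{4}) = \begin{pmatrix} 0 & - i & 0 & 0 \\ - i & 0 & 0 & 0 \\ 0 & 0 & 0 & - i \\ 0 & 0 & - i & 0 \end{pmatrix}.
M = (1)*rho(e_{3}) + (-\frac{3}{5})*rho(e_{34}), summed entrywise:
Answer: \begin{pmatrix} 0 & \frac{3 i}{5} & 0 & - i \\ \frac{3 i}{5} & 0 & i & 0 \\ 0 & i & 0 & \frac{3 i}{5} \\ - i & 0 & \frac{3 i}{5} & 0 \end{pmatrix}


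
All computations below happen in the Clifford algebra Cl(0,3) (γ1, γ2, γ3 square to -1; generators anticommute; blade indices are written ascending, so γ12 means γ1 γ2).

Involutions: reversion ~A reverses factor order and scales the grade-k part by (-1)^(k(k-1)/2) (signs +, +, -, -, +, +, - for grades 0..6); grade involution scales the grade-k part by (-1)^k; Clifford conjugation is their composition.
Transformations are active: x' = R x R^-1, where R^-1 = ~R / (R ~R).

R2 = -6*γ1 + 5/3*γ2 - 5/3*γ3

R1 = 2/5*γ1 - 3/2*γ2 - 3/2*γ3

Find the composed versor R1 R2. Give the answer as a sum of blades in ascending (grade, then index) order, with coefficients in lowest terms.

Distribute over the terms of R1 (each basis-blade product reordered to ascending indices, repeated generators contracted through their squares):
(2/5*γ1) R2 = 12/5 + 2/3*γ12 - 2/3*γ13
(-3/2*γ2) R2 = 5/2 - 9*γ12 + 5/2*γ23
(-3/2*γ3) R2 = -5/2 - 9*γ13 + 5/2*γ23
Summing the partial products and collecting blades:
Answer: 12/5 - 25/3*γ12 - 29/3*γ13 + 5*γ23


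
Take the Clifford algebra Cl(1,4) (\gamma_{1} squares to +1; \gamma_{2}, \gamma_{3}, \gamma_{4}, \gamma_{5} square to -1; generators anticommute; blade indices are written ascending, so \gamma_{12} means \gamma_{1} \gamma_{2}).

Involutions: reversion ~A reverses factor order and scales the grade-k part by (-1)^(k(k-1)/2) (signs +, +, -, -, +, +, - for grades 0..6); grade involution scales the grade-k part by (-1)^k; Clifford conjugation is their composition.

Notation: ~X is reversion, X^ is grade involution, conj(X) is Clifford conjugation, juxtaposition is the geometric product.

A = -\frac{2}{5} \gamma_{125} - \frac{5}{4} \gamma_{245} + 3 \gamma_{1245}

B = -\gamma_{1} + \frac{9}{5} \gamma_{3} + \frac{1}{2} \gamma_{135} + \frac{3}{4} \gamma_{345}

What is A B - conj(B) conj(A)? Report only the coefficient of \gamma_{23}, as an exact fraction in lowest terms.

first term: \frac{59}{80} \gamma_{23} + \frac{2}{5} \gamma_{25} - \frac{9}{4} \gamma_{123} + \frac{3}{2} \gamma_{234} + 3 \gamma_{245} - \frac{13}{40} \gamma_{1234} + \frac{18}{25} \gamma_{1235} - \frac{5}{4} \gamma_{1245} - \frac{9}{4} \gamma_{2345} + \frac{27}{5} \gamma_{12345}
second term: -\frac{59}{80} \gamma_{23} - \frac{2}{5} \gamma_{25} - \frac{9}{4} \gamma_{123} + \frac{3}{2} \gamma_{234} + 3 \gamma_{245} - \frac{13}{40} \gamma_{1234} + \frac{18}{25} \gamma_{1235} - \frac{5}{4} \gamma_{1245} - \frac{9}{4} \gamma_{2345} - \frac{27}{5} \gamma_{12345}
Answer: \frac{59}{40}


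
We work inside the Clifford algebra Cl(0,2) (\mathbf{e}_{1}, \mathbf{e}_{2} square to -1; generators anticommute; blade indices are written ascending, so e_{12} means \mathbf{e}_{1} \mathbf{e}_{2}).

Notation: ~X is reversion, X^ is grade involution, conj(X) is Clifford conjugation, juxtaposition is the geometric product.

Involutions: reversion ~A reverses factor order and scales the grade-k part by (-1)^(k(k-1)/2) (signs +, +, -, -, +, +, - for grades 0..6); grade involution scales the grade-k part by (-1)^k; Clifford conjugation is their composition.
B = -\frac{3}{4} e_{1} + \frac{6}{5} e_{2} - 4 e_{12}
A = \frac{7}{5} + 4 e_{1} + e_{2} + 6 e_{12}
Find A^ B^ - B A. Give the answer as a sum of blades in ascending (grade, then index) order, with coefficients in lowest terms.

first term: \frac{129}{5} + \frac{49}{4} e_{1} - \frac{659}{50} e_{2} - \frac{1}{20} e_{12}
second term: \frac{129}{5} + \frac{203}{20} e_{1} - \frac{491}{50} e_{2} - \frac{223}{20} e_{12}
Answer: \frac{21}{10} e_{1} - \frac{84}{25} e_{2} + \frac{111}{10} e_{12}


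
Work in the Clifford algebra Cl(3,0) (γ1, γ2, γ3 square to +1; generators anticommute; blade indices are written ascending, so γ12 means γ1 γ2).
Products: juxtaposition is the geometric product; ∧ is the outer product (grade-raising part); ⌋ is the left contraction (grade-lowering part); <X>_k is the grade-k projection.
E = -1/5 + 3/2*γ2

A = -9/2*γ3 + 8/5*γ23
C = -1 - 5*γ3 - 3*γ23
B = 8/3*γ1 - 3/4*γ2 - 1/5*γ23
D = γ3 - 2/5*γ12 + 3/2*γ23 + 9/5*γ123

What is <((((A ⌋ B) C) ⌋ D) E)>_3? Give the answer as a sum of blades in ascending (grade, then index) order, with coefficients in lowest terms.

step 1: 8/25 - 9/10*γ2
step 2: -8/25 + 9/10*γ2 + 11/10*γ3 + 177/50*γ23
step 3: -421/100 - 1503/250*γ1 - 33/20*γ2 + 103/100*γ3 + 527/250*γ12 - 81/50*γ13 - 12/25*γ23 - 72/125*γ123
step 4: -1633/1000 + 10911/2500*γ1 - 1197/200*γ2 + 257/500*γ3 - 23599/2500*γ12 + 297/250*γ13 - 1449/1000*γ23 + 6363/2500*γ123
step 5: 6363/2500*γ123
Answer: 6363/2500*γ123


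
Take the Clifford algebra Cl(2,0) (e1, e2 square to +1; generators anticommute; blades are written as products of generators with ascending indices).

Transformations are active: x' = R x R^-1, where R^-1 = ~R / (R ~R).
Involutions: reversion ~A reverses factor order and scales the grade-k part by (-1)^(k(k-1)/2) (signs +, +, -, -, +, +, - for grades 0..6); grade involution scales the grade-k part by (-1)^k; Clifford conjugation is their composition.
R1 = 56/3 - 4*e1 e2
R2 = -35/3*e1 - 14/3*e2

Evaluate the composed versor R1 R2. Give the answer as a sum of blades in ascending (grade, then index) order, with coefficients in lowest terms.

Distribute over the terms of R1 (each basis-blade product reordered to ascending indices, repeated generators contracted through their squares):
(56/3) R2 = -1960/9*e1 - 784/9*e2
(-4*e1 e2) R2 = 56/3*e1 - 140/3*e2
Summing the partial products and collecting blades:
Answer: -1792/9*e1 - 1204/9*e2


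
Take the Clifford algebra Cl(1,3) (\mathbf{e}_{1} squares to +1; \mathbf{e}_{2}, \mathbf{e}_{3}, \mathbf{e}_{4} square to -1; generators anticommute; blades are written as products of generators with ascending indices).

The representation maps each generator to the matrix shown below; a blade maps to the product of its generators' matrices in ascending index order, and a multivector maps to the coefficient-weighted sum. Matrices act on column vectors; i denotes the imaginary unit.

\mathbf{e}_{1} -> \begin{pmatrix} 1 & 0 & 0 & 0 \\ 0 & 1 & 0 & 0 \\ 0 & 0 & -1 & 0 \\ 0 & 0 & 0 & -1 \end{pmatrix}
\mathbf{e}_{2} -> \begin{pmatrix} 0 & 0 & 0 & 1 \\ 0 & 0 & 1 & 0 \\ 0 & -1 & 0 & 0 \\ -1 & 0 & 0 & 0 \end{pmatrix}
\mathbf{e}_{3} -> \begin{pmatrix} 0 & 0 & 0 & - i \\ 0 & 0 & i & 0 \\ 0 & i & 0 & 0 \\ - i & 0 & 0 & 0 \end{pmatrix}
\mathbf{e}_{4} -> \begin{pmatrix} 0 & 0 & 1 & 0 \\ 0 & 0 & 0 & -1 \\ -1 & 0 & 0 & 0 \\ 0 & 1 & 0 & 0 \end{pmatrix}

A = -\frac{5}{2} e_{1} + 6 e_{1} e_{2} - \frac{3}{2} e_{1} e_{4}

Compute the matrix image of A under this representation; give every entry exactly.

Bivector images (products of the table entries): rho(e_{1} e_{2}) = rho(\mathbf{e}_{1})rho(\mathbf{e}_{2}) = \begin{pmatrix} 0 & 0 & 0 & 1 \\ 0 & 0 & 1 & 0 \\ 0 & 1 & 0 & 0 \\ 1 & 0 & 0 & 0 \end{pmatrix}; rho(e_{1} e_{4}) = rho(\mathbf{e}_{1})rho(\mathbf{e}_{4}) = \begin{pmatrix} 0 & 0 & 1 & 0 \\ 0 & 0 & 0 & -1 \\ 1 & 0 & 0 & 0 \\ 0 & -1 & 0 & 0 \end{pmatrix}.
M = (-\frac{5}{2})*rho(e_{1}) + (6)*rho(e_{1} e_{2}) + (-\frac{3}{2})*rho(e_{1} e_{4}), summed entrywise:
Answer: \begin{pmatrix} - \frac{5}{2} & 0 & - \frac{3}{2} & 6 \\ 0 & - \frac{5}{2} & 6 & \frac{3}{2} \\ - \frac{3}{2} & 6 & \frac{5}{2} & 0 \\ 6 & \frac{3}{2} & 0 & \frac{5}{2} \end{pmatrix}


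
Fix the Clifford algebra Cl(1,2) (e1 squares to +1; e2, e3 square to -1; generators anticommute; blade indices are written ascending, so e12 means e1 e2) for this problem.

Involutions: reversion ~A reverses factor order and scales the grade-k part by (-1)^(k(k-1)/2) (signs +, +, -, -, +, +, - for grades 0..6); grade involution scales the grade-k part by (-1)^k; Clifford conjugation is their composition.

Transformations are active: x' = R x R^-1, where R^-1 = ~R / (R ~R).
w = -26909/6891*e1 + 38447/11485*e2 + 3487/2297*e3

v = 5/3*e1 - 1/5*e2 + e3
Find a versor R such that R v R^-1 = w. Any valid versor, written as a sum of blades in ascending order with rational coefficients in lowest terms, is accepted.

Since q(v) = q(w) = 391/225, the sum R = v + w = -15424/6891*e1 + 7230/2297*e2 + 5784/2297*e3 does the job whenever invertible.
Answer: -15424/6891*e1 + 7230/2297*e2 + 5784/2297*e3


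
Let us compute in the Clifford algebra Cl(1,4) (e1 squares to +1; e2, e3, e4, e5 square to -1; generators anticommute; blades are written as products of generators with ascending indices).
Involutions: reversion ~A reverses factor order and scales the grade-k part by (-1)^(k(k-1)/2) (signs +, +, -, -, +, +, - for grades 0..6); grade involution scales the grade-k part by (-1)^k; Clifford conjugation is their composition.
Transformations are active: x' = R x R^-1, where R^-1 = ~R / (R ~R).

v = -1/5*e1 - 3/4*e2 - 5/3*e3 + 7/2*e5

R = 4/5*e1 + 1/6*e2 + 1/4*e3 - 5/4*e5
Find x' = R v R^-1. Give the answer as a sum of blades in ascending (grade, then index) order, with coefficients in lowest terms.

~R = 4/5*e1 + 1/6*e2 + 1/4*e3 - 5/4*e5, and R ~R = -1823/1800, so R^-1 = ~R / (-1823/1800).
R v = 1427/300 - 17/30*e1 e2 - 77/60*e1 e3 + 51/20*e1 e5 - 13/144*e2 e3 - 17/48*e2 e5 - 29/24*e3 e5
Answer: -66673/9115*e1 - 5947/7292*e2 - 3728/5469*e3 + 30049/3646*e5


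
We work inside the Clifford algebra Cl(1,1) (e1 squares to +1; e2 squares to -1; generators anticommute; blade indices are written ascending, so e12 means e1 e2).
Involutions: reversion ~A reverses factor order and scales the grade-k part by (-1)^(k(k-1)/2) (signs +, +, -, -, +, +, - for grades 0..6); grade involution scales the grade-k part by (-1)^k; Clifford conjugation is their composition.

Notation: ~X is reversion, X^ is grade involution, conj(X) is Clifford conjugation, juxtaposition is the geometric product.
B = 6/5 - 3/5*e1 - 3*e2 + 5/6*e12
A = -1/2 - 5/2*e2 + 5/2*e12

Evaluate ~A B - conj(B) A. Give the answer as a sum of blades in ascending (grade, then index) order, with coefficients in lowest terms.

first term: -611/60 - 557/60*e1 - 3*e2 - 59/12*e12
second term: 289/60 + 307/60*e1 - 3*e2 + 23/12*e12
Answer: -15 - 72/5*e1 - 41/6*e12


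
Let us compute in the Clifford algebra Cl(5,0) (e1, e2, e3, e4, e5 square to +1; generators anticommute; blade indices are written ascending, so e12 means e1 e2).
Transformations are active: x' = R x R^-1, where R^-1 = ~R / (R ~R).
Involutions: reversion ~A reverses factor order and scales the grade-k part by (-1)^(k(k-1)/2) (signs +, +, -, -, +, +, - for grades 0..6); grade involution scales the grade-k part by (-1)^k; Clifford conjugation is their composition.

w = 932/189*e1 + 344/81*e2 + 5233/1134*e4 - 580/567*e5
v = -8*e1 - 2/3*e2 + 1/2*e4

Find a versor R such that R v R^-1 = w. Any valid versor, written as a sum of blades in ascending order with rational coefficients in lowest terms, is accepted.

R = v + w = -580/189*e1 + 290/81*e2 + 2900/567*e4 - 580/567*e5 works: the equal norms (2329/36) guarantee its sandwich swaps v into w.
Answer: -580/189*e1 + 290/81*e2 + 2900/567*e4 - 580/567*e5


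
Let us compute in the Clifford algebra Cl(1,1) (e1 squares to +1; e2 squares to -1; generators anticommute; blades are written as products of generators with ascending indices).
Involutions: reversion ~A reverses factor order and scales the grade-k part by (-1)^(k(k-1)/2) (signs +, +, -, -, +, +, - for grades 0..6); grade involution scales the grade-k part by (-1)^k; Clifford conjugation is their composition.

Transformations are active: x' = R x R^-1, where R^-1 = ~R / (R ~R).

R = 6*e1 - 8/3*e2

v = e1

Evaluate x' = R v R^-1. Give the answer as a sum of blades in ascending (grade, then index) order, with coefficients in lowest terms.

~R = 6*e1 - 8/3*e2, and R ~R = 260/9, so R^-1 = ~R / (260/9).
R v = 6 + 8/3*e1 e2
Answer: 97/65*e1 - 72/65*e2


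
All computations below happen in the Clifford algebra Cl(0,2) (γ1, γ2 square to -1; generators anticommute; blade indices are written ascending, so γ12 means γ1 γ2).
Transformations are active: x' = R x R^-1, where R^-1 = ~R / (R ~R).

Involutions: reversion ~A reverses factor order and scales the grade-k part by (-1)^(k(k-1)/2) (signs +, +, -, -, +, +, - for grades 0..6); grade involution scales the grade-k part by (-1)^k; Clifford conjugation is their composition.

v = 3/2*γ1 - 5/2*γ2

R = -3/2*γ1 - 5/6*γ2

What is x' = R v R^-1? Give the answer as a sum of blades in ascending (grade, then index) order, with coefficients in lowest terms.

~R = -3/2*γ1 - 5/6*γ2, and R ~R = -53/18, so R^-1 = ~R / (-53/18).
R v = 1/6 + 5*γ12
Answer: -141/106*γ1 + 275/106*γ2


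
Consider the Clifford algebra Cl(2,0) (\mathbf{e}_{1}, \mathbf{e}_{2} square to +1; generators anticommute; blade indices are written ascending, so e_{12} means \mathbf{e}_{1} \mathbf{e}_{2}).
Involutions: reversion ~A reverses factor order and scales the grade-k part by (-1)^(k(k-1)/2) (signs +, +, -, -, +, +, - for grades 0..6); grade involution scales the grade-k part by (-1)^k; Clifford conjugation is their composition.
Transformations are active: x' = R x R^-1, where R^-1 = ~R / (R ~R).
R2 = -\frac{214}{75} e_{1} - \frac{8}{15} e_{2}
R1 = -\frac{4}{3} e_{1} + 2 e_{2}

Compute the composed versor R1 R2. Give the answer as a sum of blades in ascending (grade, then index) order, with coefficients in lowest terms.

Distribute over the terms of R1 (each basis-blade product reordered to ascending indices, repeated generators contracted through their squares):
(-\frac{4}{3} e_{1}) R2 = \frac{856}{225} + \frac{32}{45} e_{12}
(2 e_{2}) R2 = -\frac{16}{15} + \frac{428}{75} e_{12}
Summing the partial products and collecting blades:
Answer: \frac{616}{225} + \frac{1444}{225} e_{12}


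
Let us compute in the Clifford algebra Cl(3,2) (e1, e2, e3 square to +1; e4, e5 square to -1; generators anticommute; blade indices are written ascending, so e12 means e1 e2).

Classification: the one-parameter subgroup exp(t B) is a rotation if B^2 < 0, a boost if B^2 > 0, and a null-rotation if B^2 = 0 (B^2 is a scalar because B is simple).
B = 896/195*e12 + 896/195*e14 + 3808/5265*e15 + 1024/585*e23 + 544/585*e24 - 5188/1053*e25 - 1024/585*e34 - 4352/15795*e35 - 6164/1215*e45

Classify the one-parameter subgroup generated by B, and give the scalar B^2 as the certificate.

B^2 term by term: the squares give (896/195)^2*(e12)^2 + (896/195)^2*(e14)^2 + (3808/5265)^2*(e15)^2 + (1024/585)^2*(e23)^2 + (544/585)^2*(e24)^2 + (-5188/1053)^2*(e25)^2 + (-1024/585)^2*(e34)^2 + (-4352/15795)^2*(e35)^2 + (-6164/1215)^2*(e45)^2 = 802816/38025*(-1) + 802816/38025*(+1) + 14500864/27720225*(+1) + 1048576/342225*(-1) + 295936/342225*(+1) + 26915344/1108809*(+1) + 1048576/342225*(+1) + 18939904/249482025*(+1) + 37994896/1476225*(-1) = 0 (each basis 2-blade squares to minus the product of its generators' squares); cross terms between blades sharing an index anticommute and cancel; the commuting (index-disjoint) pairs give grade-4 terms 2*c*c'*(blade product), which cancel blade by blade — e1234: -1835008/114075 + 1835008/114075 = 0; e1235: -7798784/3080025 + 7798784/3080025 = 0; e1245: -11045888/236925 + 9296896/205335 + 4143104/3080025 = 0; e1345: 7798784/3080025 - 7798784/3080025 = 0; e2345: -12623872/710775 + 4734976/9240075 + 10625024/616005 = 0 — confirming B is simple. So B^2 = 0.
Answer: null-rotation, certificate B^2 = 0. Why this suffices: the scalar 0 survives any versor conjugation, so its sign alone determines the class however B is presented.


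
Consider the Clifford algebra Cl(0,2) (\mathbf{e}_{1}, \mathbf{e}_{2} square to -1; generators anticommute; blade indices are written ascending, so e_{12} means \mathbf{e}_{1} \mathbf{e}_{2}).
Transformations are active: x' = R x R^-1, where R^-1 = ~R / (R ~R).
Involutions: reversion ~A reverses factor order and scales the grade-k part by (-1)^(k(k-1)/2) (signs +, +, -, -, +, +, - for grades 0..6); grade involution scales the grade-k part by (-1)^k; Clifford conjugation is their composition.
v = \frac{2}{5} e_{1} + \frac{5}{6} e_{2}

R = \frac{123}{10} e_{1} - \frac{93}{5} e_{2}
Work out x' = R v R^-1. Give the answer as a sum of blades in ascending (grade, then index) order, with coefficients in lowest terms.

~R = \frac{123}{10} e_{1} - \frac{93}{5} e_{2}, and R ~R = -\frac{1989}{4}, so R^-1 = ~R / (-\frac{1989}{4}).
R v = \frac{529}{50} + \frac{1769}{100} e_{12}
Answer: -\frac{76528}{82875} e_{1} - \frac{2311}{55250} e_{2}


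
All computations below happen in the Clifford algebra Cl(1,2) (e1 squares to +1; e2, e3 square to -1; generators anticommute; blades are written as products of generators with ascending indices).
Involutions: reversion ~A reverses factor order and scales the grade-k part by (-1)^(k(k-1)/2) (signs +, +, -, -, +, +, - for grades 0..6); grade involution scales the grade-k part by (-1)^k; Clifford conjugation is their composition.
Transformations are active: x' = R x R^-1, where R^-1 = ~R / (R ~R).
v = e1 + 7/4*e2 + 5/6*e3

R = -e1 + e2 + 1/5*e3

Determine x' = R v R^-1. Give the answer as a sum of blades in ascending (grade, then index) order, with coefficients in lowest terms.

~R = -e1 + e2 + 1/5*e3, and R ~R = -1/25, so R^-1 = ~R / (-1/25).
R v = -35/12 - 11/4*e1 e2 - 31/30*e1 e3 + 29/60*e2 e3
Answer: -881/6*e1 + 1729/12*e2 + 85/3*e3


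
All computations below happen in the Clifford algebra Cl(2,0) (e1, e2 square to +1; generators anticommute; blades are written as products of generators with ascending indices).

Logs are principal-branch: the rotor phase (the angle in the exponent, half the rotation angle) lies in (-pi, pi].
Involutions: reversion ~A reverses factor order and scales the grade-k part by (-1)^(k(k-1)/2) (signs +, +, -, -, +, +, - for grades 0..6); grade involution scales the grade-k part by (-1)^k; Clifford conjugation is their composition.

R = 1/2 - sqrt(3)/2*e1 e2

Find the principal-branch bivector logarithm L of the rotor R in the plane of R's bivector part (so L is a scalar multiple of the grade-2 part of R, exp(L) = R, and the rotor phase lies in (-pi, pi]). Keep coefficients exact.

The scalar part of R is 1/2, which pins the rotor phase on the principal branch; dividing the bivector part by the sine of that phase recovers the unit plane, and L is the phase times that plane.
Concretely: cos(phase) = 1/2 gives phase = ±pi/3, and since phase/sin(phase) is even the sign is immaterial: L = (phase/sin(phase)) * <R>_2 = (2*sqrt(3)*pi/9) * <R>_2.
Answer: -pi/3*e1 e2


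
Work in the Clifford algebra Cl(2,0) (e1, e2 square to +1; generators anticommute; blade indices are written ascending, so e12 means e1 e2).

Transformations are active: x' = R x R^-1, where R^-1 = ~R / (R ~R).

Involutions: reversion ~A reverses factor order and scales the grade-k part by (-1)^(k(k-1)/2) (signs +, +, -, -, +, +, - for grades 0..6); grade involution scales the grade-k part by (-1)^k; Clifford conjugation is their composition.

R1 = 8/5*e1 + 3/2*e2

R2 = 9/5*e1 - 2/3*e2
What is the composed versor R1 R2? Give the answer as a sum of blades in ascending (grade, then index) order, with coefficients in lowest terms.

Distribute over the terms of R1 (each basis-blade product reordered to ascending indices, repeated generators contracted through their squares):
(8/5*e1) R2 = 72/25 - 16/15*e12
(3/2*e2) R2 = -1 - 27/10*e12
Summing the partial products and collecting blades:
Answer: 47/25 - 113/30*e12
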